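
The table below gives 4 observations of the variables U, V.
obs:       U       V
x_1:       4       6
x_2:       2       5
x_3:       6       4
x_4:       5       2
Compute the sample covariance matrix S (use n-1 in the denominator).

Step 1 — column means:
  mean(U) = (4 + 2 + 6 + 5) / 4 = 17/4 = 4.25
  mean(V) = (6 + 5 + 4 + 2) / 4 = 17/4 = 4.25

Step 2 — sample covariance S[i,j] = (1/(n-1)) · Σ_k (x_{k,i} - mean_i) · (x_{k,j} - mean_j), with n-1 = 3.
  S[U,U] = ((-0.25)·(-0.25) + (-2.25)·(-2.25) + (1.75)·(1.75) + (0.75)·(0.75)) / 3 = 8.75/3 = 2.9167
  S[U,V] = ((-0.25)·(1.75) + (-2.25)·(0.75) + (1.75)·(-0.25) + (0.75)·(-2.25)) / 3 = -4.25/3 = -1.4167
  S[V,V] = ((1.75)·(1.75) + (0.75)·(0.75) + (-0.25)·(-0.25) + (-2.25)·(-2.25)) / 3 = 8.75/3 = 2.9167

S is symmetric (S[j,i] = S[i,j]). Assembling:

S = [[2.9167, -1.4167],
 [-1.4167, 2.9167]]


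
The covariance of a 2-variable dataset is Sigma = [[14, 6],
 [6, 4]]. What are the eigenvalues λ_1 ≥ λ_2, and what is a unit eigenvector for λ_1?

Step 1 — characteristic polynomial of 2×2 Sigma:
  det(Sigma - λI) = λ² - trace · λ + det = 0.
  trace = 14 + 4 = 18, det = 14·4 - (6)² = 20.
Step 2 — discriminant:
  Δ = trace² - 4·det = 324 - 80 = 244.
Step 3 — eigenvalues:
  λ = (trace ± √Δ)/2 = (18 ± 15.6205)/2,
  λ_1 = 16.8102,  λ_2 = 1.1898.

Step 4 — unit eigenvector for λ_1: solve (Sigma - λ_1 I)v = 0. First row:
  (14 - 16.8102)·v_x + (6)·v_y = 0, i.e. (-2.8102)·v_x + (6)·v_y = 0,
  so v ∝ (b, λ_1 - a) = (6, 2.8102) = u.
  ||u|| = √((6)² + (2.8102)²) = √(43.8975) ≈ 6.6255,
  v_1 = u/||u|| ≈ (0.9056, 0.4242) (||v_1|| = 1).

λ_1 = 16.8102,  λ_2 = 1.1898;  v_1 ≈ (0.9056, 0.4242)


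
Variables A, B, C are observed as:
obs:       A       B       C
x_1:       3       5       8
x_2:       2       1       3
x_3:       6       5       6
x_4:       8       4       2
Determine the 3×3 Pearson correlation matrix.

Step 1 — column means:
  mean(A) = (3 + 2 + 6 + 8) / 4 = 19/4 = 4.75
  mean(B) = (5 + 1 + 5 + 4) / 4 = 15/4 = 3.75
  mean(C) = (8 + 3 + 6 + 2) / 4 = 19/4 = 4.75

Step 2 — sample variances and covariances s[i,j] = (1/(n-1)) · Σ_k (x_{k,i} - mean_i) · (x_{k,j} - mean_j), with n-1 = 3:
  s[A,A] = ((-1.75)·(-1.75) + (-2.75)·(-2.75) + (1.25)·(1.25) + (3.25)·(3.25)) / 3 = 22.75/3 = 7.5833
  s[A,B] = ((-1.75)·(1.25) + (-2.75)·(-2.75) + (1.25)·(1.25) + (3.25)·(0.25)) / 3 = 7.75/3 = 2.5833
  s[A,C] = ((-1.75)·(3.25) + (-2.75)·(-1.75) + (1.25)·(1.25) + (3.25)·(-2.75)) / 3 = -8.25/3 = -2.75
  s[B,B] = ((1.25)·(1.25) + (-2.75)·(-2.75) + (1.25)·(1.25) + (0.25)·(0.25)) / 3 = 10.75/3 = 3.5833
  s[B,C] = ((1.25)·(3.25) + (-2.75)·(-1.75) + (1.25)·(1.25) + (0.25)·(-2.75)) / 3 = 9.75/3 = 3.25
  s[C,C] = ((3.25)·(3.25) + (-1.75)·(-1.75) + (1.25)·(1.25) + (-2.75)·(-2.75)) / 3 = 22.75/3 = 7.5833
  Sample standard deviations s_i = √(s[i,i]):
  s(A) = √(7.5833) = 2.7538
  s(B) = √(3.5833) = 1.893
  s(C) = √(7.5833) = 2.7538

Step 3 — r_{ij} = s_{ij} / (s_i · s_j):
  r[A,A] = 1 (diagonal).
  r[A,B] = 2.5833 / (2.7538 · 1.893) = 2.5833 / 5.2128 = 0.4956
  r[A,C] = -2.75 / (2.7538 · 2.7538) = -2.75 / 7.5833 = -0.3626
  r[B,B] = 1 (diagonal).
  r[B,C] = 3.25 / (1.893 · 2.7538) = 3.25 / 5.2128 = 0.6235
  r[C,C] = 1 (diagonal).

R is symmetric with unit diagonal. Assembling:

R = [[1, 0.4956, -0.3626],
 [0.4956, 1, 0.6235],
 [-0.3626, 0.6235, 1]]


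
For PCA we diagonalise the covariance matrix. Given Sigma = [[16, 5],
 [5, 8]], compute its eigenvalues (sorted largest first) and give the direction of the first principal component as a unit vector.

Step 1 — characteristic polynomial of 2×2 Sigma:
  det(Sigma - λI) = λ² - trace · λ + det = 0.
  trace = 16 + 8 = 24, det = 16·8 - (5)² = 103.
Step 2 — discriminant:
  Δ = trace² - 4·det = 576 - 412 = 164.
Step 3 — eigenvalues:
  λ = (trace ± √Δ)/2 = (24 ± 12.8062)/2,
  λ_1 = 18.4031,  λ_2 = 5.5969.

Step 4 — unit eigenvector for λ_1: solve (Sigma - λ_1 I)v = 0. First row:
  (16 - 18.4031)·v_x + (5)·v_y = 0, i.e. (-2.4031)·v_x + (5)·v_y = 0,
  so v ∝ (b, λ_1 - a) = (5, 2.4031) = u.
  ||u|| = √((5)² + (2.4031)²) = √(30.775) ≈ 5.5475,
  v_1 = u/||u|| ≈ (0.9013, 0.4332) (||v_1|| = 1).

λ_1 = 18.4031,  λ_2 = 5.5969;  v_1 ≈ (0.9013, 0.4332)


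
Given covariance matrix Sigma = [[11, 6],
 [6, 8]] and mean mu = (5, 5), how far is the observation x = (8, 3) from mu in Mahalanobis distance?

Step 1 — centre the observation: (x - mu) = (3, -2).

Step 2 — invert Sigma. det(Sigma) = 11·8 - (6)² = 52.
  Sigma^{-1} = (1/det) · [[d, -b], [-b, a]] = [[0.1538, -0.1154],
 [-0.1154, 0.2115]].

Step 3 — form the quadratic (x - mu)^T · Sigma^{-1} · (x - mu):
  Sigma^{-1} · (x - mu) = (0.6923, -0.7692).
  (x - mu)^T · [Sigma^{-1} · (x - mu)] = (3)·(0.6923) + (-2)·(-0.7692) = 3.6154.

Step 4 — take square root: d = √(3.6154) ≈ 1.9014.

d(x, mu) = √(3.6154) ≈ 1.9014


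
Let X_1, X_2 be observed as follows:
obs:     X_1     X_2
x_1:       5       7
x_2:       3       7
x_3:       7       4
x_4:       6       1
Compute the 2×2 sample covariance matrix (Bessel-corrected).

Step 1 — column means:
  mean(X_1) = (5 + 3 + 7 + 6) / 4 = 21/4 = 5.25
  mean(X_2) = (7 + 7 + 4 + 1) / 4 = 19/4 = 4.75

Step 2 — sample covariance S[i,j] = (1/(n-1)) · Σ_k (x_{k,i} - mean_i) · (x_{k,j} - mean_j), with n-1 = 3.
  S[X_1,X_1] = ((-0.25)·(-0.25) + (-2.25)·(-2.25) + (1.75)·(1.75) + (0.75)·(0.75)) / 3 = 8.75/3 = 2.9167
  S[X_1,X_2] = ((-0.25)·(2.25) + (-2.25)·(2.25) + (1.75)·(-0.75) + (0.75)·(-3.75)) / 3 = -9.75/3 = -3.25
  S[X_2,X_2] = ((2.25)·(2.25) + (2.25)·(2.25) + (-0.75)·(-0.75) + (-3.75)·(-3.75)) / 3 = 24.75/3 = 8.25

S is symmetric (S[j,i] = S[i,j]). Assembling:

S = [[2.9167, -3.25],
 [-3.25, 8.25]]


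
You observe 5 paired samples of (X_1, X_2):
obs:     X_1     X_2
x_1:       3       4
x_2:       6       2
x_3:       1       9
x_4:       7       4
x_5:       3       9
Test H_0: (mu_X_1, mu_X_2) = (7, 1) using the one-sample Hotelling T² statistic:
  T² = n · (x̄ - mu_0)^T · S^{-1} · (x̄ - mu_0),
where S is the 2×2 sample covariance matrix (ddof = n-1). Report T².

Step 1 — sample mean vector:
  mean(X_1) = (3 + 6 + 1 + 7 + 3) / 5 = 20/5 = 4
  mean(X_2) = (4 + 2 + 9 + 4 + 9) / 5 = 28/5 = 5.6
  x̄ = (4, 5.6),  deviation x̄ - mu_0 = (4, 5.6) - (7, 1) = (-3, 4.6).

Step 2 — sample covariance matrix, S[i,j] = (1/(n-1)) · Σ_k (x_{k,i} - mean_i) · (x_{k,j} - mean_j), divisor n-1 = 4:
  S[X_1,X_1] = ((-1)·(-1) + (2)·(2) + (-3)·(-3) + (3)·(3) + (-1)·(-1)) / 4 = 24/4 = 6
  S[X_1,X_2] = ((-1)·(-1.6) + (2)·(-3.6) + (-3)·(3.4) + (3)·(-1.6) + (-1)·(3.4)) / 4 = -24/4 = -6
  S[X_2,X_2] = ((-1.6)·(-1.6) + (-3.6)·(-3.6) + (3.4)·(3.4) + (-1.6)·(-1.6) + (3.4)·(3.4)) / 4 = 41.2/4 = 10.3
  S = [[6, -6],
 [-6, 10.3]].

Step 3 — invert S. det(S) = 6·10.3 - (-6)² = 25.8.
  S^{-1} = (1/det) · [[d, -b], [-b, a]] = [[0.3992, 0.2326],
 [0.2326, 0.2326]].

Step 4 — quadratic form (x̄ - mu_0)^T · S^{-1} · (x̄ - mu_0):
  S^{-1} · (x̄ - mu_0) = (-0.1279, 0.3721),
  (x̄ - mu_0)^T · [...] = (-3)·(-0.1279) + (4.6)·(0.3721) = 2.0953.

Step 5 — scale by n: T² = 5 · 2.0953 = 10.4767.

T² ≈ 10.4767


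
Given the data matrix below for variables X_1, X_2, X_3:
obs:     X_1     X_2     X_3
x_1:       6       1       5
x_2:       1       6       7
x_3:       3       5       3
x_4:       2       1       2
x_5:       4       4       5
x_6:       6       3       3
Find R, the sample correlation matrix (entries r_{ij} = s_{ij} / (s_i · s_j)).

Step 1 — column means:
  mean(X_1) = (6 + 1 + 3 + 2 + 4 + 6) / 6 = 22/6 = 3.6667
  mean(X_2) = (1 + 6 + 5 + 1 + 4 + 3) / 6 = 20/6 = 3.3333
  mean(X_3) = (5 + 7 + 3 + 2 + 5 + 3) / 6 = 25/6 = 4.1667

Step 2 — sample variances and covariances s[i,j] = (1/(n-1)) · Σ_k (x_{k,i} - mean_i) · (x_{k,j} - mean_j), with n-1 = 5:
  s[X_1,X_1] = ((2.3333)·(2.3333) + (-2.6667)·(-2.6667) + (-0.6667)·(-0.6667) + (-1.6667)·(-1.6667) + (0.3333)·(0.3333) + (2.3333)·(2.3333)) / 5 = 21.3333/5 = 4.2667
  s[X_1,X_2] = ((2.3333)·(-2.3333) + (-2.6667)·(2.6667) + (-0.6667)·(1.6667) + (-1.6667)·(-2.3333) + (0.3333)·(0.6667) + (2.3333)·(-0.3333)) / 5 = -10.3333/5 = -2.0667
  s[X_1,X_3] = ((2.3333)·(0.8333) + (-2.6667)·(2.8333) + (-0.6667)·(-1.1667) + (-1.6667)·(-2.1667) + (0.3333)·(0.8333) + (2.3333)·(-1.1667)) / 5 = -3.6667/5 = -0.7333
  s[X_2,X_2] = ((-2.3333)·(-2.3333) + (2.6667)·(2.6667) + (1.6667)·(1.6667) + (-2.3333)·(-2.3333) + (0.6667)·(0.6667) + (-0.3333)·(-0.3333)) / 5 = 21.3333/5 = 4.2667
  s[X_2,X_3] = ((-2.3333)·(0.8333) + (2.6667)·(2.8333) + (1.6667)·(-1.1667) + (-2.3333)·(-2.1667) + (0.6667)·(0.8333) + (-0.3333)·(-1.1667)) / 5 = 9.6667/5 = 1.9333
  s[X_3,X_3] = ((0.8333)·(0.8333) + (2.8333)·(2.8333) + (-1.1667)·(-1.1667) + (-2.1667)·(-2.1667) + (0.8333)·(0.8333) + (-1.1667)·(-1.1667)) / 5 = 16.8333/5 = 3.3667
  Sample standard deviations s_i = √(s[i,i]):
  s(X_1) = √(4.2667) = 2.0656
  s(X_2) = √(4.2667) = 2.0656
  s(X_3) = √(3.3667) = 1.8348

Step 3 — r_{ij} = s_{ij} / (s_i · s_j):
  r[X_1,X_1] = 1 (diagonal).
  r[X_1,X_2] = -2.0667 / (2.0656 · 2.0656) = -2.0667 / 4.2667 = -0.4844
  r[X_1,X_3] = -0.7333 / (2.0656 · 1.8348) = -0.7333 / 3.79 = -0.1935
  r[X_2,X_2] = 1 (diagonal).
  r[X_2,X_3] = 1.9333 / (2.0656 · 1.8348) = 1.9333 / 3.79 = 0.5101
  r[X_3,X_3] = 1 (diagonal).

R is symmetric with unit diagonal. Assembling:

R = [[1, -0.4844, -0.1935],
 [-0.4844, 1, 0.5101],
 [-0.1935, 0.5101, 1]]


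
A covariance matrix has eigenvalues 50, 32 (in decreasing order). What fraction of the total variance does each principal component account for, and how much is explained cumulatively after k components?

Step 1 — total variance = trace(Sigma) = Σ λ_i = 50 + 32 = 82.

Step 2 — fraction explained by component i = λ_i / Σ λ:
  PC1: 50/82 = 0.6098
  PC2: 32/82 = 0.3902

Step 3 — cumulative fraction after k components = (λ_1 + ... + λ_k) / Σ λ:
  k = 1: 50/82 = 0.6098
  k = 2: (50 + 32)/82 = 82/82 = 1

Summary (fraction, with percent):

explained: PC1 0.6098 (60.98%), PC2 0.3902 (39.02%);  cumulative: 0.6098, 1


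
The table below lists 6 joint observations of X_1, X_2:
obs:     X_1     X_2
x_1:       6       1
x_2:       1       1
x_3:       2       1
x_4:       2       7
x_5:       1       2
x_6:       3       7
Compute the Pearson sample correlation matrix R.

Step 1 — column means:
  mean(X_1) = (6 + 1 + 2 + 2 + 1 + 3) / 6 = 15/6 = 2.5
  mean(X_2) = (1 + 1 + 1 + 7 + 2 + 7) / 6 = 19/6 = 3.1667

Step 2 — sample variances and covariances s[i,j] = (1/(n-1)) · Σ_k (x_{k,i} - mean_i) · (x_{k,j} - mean_j), with n-1 = 5:
  s[X_1,X_1] = ((3.5)·(3.5) + (-1.5)·(-1.5) + (-0.5)·(-0.5) + (-0.5)·(-0.5) + (-1.5)·(-1.5) + (0.5)·(0.5)) / 5 = 17.5/5 = 3.5
  s[X_1,X_2] = ((3.5)·(-2.1667) + (-1.5)·(-2.1667) + (-0.5)·(-2.1667) + (-0.5)·(3.8333) + (-1.5)·(-1.1667) + (0.5)·(3.8333)) / 5 = -1.5/5 = -0.3
  s[X_2,X_2] = ((-2.1667)·(-2.1667) + (-2.1667)·(-2.1667) + (-2.1667)·(-2.1667) + (3.8333)·(3.8333) + (-1.1667)·(-1.1667) + (3.8333)·(3.8333)) / 5 = 44.8333/5 = 8.9667
  Sample standard deviations s_i = √(s[i,i]):
  s(X_1) = √(3.5) = 1.8708
  s(X_2) = √(8.9667) = 2.9944

Step 3 — r_{ij} = s_{ij} / (s_i · s_j):
  r[X_1,X_1] = 1 (diagonal).
  r[X_1,X_2] = -0.3 / (1.8708 · 2.9944) = -0.3 / 5.6021 = -0.0536
  r[X_2,X_2] = 1 (diagonal).

R is symmetric with unit diagonal. Assembling:

R = [[1, -0.0536],
 [-0.0536, 1]]


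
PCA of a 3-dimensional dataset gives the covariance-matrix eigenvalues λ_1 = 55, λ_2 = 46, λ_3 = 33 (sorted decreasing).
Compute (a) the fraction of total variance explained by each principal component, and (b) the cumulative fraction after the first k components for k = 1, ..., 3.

Step 1 — total variance = trace(Sigma) = Σ λ_i = 55 + 46 + 33 = 134.

Step 2 — fraction explained by component i = λ_i / Σ λ:
  PC1: 55/134 = 0.4104
  PC2: 46/134 = 0.3433
  PC3: 33/134 = 0.2463

Step 3 — cumulative fraction after k components = (λ_1 + ... + λ_k) / Σ λ:
  k = 1: 55/134 = 0.4104
  k = 2: (55 + 46)/134 = 101/134 = 0.7537
  k = 3: (55 + 46 + 33)/134 = 134/134 = 1

Summary (fraction, with percent):

explained: PC1 0.4104 (41.04%), PC2 0.3433 (34.33%), PC3 0.2463 (24.63%);  cumulative: 0.4104, 0.7537, 1


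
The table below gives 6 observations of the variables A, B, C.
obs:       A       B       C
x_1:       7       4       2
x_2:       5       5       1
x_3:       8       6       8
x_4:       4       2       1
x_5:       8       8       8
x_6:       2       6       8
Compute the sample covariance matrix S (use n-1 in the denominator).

Step 1 — column means:
  mean(A) = (7 + 5 + 8 + 4 + 8 + 2) / 6 = 34/6 = 5.6667
  mean(B) = (4 + 5 + 6 + 2 + 8 + 6) / 6 = 31/6 = 5.1667
  mean(C) = (2 + 1 + 8 + 1 + 8 + 8) / 6 = 28/6 = 4.6667

Step 2 — sample covariance S[i,j] = (1/(n-1)) · Σ_k (x_{k,i} - mean_i) · (x_{k,j} - mean_j), with n-1 = 5.
  S[A,A] = ((1.3333)·(1.3333) + (-0.6667)·(-0.6667) + (2.3333)·(2.3333) + (-1.6667)·(-1.6667) + (2.3333)·(2.3333) + (-3.6667)·(-3.6667)) / 5 = 29.3333/5 = 5.8667
  S[A,B] = ((1.3333)·(-1.1667) + (-0.6667)·(-0.1667) + (2.3333)·(0.8333) + (-1.6667)·(-3.1667) + (2.3333)·(2.8333) + (-3.6667)·(0.8333)) / 5 = 9.3333/5 = 1.8667
  S[A,C] = ((1.3333)·(-2.6667) + (-0.6667)·(-3.6667) + (2.3333)·(3.3333) + (-1.6667)·(-3.6667) + (2.3333)·(3.3333) + (-3.6667)·(3.3333)) / 5 = 8.3333/5 = 1.6667
  S[B,B] = ((-1.1667)·(-1.1667) + (-0.1667)·(-0.1667) + (0.8333)·(0.8333) + (-3.1667)·(-3.1667) + (2.8333)·(2.8333) + (0.8333)·(0.8333)) / 5 = 20.8333/5 = 4.1667
  S[B,C] = ((-1.1667)·(-2.6667) + (-0.1667)·(-3.6667) + (0.8333)·(3.3333) + (-3.1667)·(-3.6667) + (2.8333)·(3.3333) + (0.8333)·(3.3333)) / 5 = 30.3333/5 = 6.0667
  S[C,C] = ((-2.6667)·(-2.6667) + (-3.6667)·(-3.6667) + (3.3333)·(3.3333) + (-3.6667)·(-3.6667) + (3.3333)·(3.3333) + (3.3333)·(3.3333)) / 5 = 67.3333/5 = 13.4667

S is symmetric (S[j,i] = S[i,j]). Assembling:

S = [[5.8667, 1.8667, 1.6667],
 [1.8667, 4.1667, 6.0667],
 [1.6667, 6.0667, 13.4667]]


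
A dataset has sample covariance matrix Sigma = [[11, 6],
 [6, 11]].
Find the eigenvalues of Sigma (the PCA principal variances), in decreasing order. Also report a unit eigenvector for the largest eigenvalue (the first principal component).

Step 1 — characteristic polynomial of 2×2 Sigma:
  det(Sigma - λI) = λ² - trace · λ + det = 0.
  trace = 11 + 11 = 22, det = 11·11 - (6)² = 85.
Step 2 — discriminant:
  Δ = trace² - 4·det = 484 - 340 = 144.
Step 3 — eigenvalues:
  λ = (trace ± √Δ)/2 = (22 ± 12)/2,
  λ_1 = 17,  λ_2 = 5.

Step 4 — unit eigenvector for λ_1: solve (Sigma - λ_1 I)v = 0. First row:
  (11 - 17)·v_x + (6)·v_y = 0, i.e. (-6)·v_x + (6)·v_y = 0,
  so v ∝ (b, λ_1 - a) = (6, 6) = u.
  ||u|| = √((6)² + (6)²) = √(72) ≈ 8.4853,
  v_1 = u/||u|| ≈ (0.7071, 0.7071) (||v_1|| = 1).

λ_1 = 17,  λ_2 = 5;  v_1 ≈ (0.7071, 0.7071)


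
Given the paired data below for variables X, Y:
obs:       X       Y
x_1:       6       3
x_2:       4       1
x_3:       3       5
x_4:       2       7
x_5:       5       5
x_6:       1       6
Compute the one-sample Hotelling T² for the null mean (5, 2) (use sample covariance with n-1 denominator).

Step 1 — sample mean vector:
  mean(X) = (6 + 4 + 3 + 2 + 5 + 1) / 6 = 21/6 = 3.5
  mean(Y) = (3 + 1 + 5 + 7 + 5 + 6) / 6 = 27/6 = 4.5
  x̄ = (3.5, 4.5),  deviation x̄ - mu_0 = (3.5, 4.5) - (5, 2) = (-1.5, 2.5).

Step 2 — sample covariance matrix, S[i,j] = (1/(n-1)) · Σ_k (x_{k,i} - mean_i) · (x_{k,j} - mean_j), divisor n-1 = 5:
  S[X,X] = ((2.5)·(2.5) + (0.5)·(0.5) + (-0.5)·(-0.5) + (-1.5)·(-1.5) + (1.5)·(1.5) + (-2.5)·(-2.5)) / 5 = 17.5/5 = 3.5
  S[X,Y] = ((2.5)·(-1.5) + (0.5)·(-3.5) + (-0.5)·(0.5) + (-1.5)·(2.5) + (1.5)·(0.5) + (-2.5)·(1.5)) / 5 = -12.5/5 = -2.5
  S[Y,Y] = ((-1.5)·(-1.5) + (-3.5)·(-3.5) + (0.5)·(0.5) + (2.5)·(2.5) + (0.5)·(0.5) + (1.5)·(1.5)) / 5 = 23.5/5 = 4.7
  S = [[3.5, -2.5],
 [-2.5, 4.7]].

Step 3 — invert S. det(S) = 3.5·4.7 - (-2.5)² = 10.2.
  S^{-1} = (1/det) · [[d, -b], [-b, a]] = [[0.4608, 0.2451],
 [0.2451, 0.3431]].

Step 4 — quadratic form (x̄ - mu_0)^T · S^{-1} · (x̄ - mu_0):
  S^{-1} · (x̄ - mu_0) = (-0.0784, 0.4902),
  (x̄ - mu_0)^T · [...] = (-1.5)·(-0.0784) + (2.5)·(0.4902) = 1.3431.

Step 5 — scale by n: T² = 6 · 1.3431 = 8.0588.

T² ≈ 8.0588


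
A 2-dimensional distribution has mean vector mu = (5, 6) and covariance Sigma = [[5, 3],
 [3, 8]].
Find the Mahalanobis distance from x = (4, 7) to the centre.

Step 1 — centre the observation: (x - mu) = (-1, 1).

Step 2 — invert Sigma. det(Sigma) = 5·8 - (3)² = 31.
  Sigma^{-1} = (1/det) · [[d, -b], [-b, a]] = [[0.2581, -0.0968],
 [-0.0968, 0.1613]].

Step 3 — form the quadratic (x - mu)^T · Sigma^{-1} · (x - mu):
  Sigma^{-1} · (x - mu) = (-0.3548, 0.2581).
  (x - mu)^T · [Sigma^{-1} · (x - mu)] = (-1)·(-0.3548) + (1)·(0.2581) = 0.6129.

Step 4 — take square root: d = √(0.6129) ≈ 0.7829.

d(x, mu) = √(0.6129) ≈ 0.7829


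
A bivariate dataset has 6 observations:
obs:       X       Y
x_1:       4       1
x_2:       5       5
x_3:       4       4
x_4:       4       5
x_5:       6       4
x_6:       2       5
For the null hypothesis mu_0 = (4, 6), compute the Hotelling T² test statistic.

Step 1 — sample mean vector:
  mean(X) = (4 + 5 + 4 + 4 + 6 + 2) / 6 = 25/6 = 4.1667
  mean(Y) = (1 + 5 + 4 + 5 + 4 + 5) / 6 = 24/6 = 4
  x̄ = (4.1667, 4),  deviation x̄ - mu_0 = (4.1667, 4) - (4, 6) = (0.1667, -2).

Step 2 — sample covariance matrix, S[i,j] = (1/(n-1)) · Σ_k (x_{k,i} - mean_i) · (x_{k,j} - mean_j), divisor n-1 = 5:
  S[X,X] = ((-0.1667)·(-0.1667) + (0.8333)·(0.8333) + (-0.1667)·(-0.1667) + (-0.1667)·(-0.1667) + (1.8333)·(1.8333) + (-2.1667)·(-2.1667)) / 5 = 8.8333/5 = 1.7667
  S[X,Y] = ((-0.1667)·(-3) + (0.8333)·(1) + (-0.1667)·(0) + (-0.1667)·(1) + (1.8333)·(0) + (-2.1667)·(1)) / 5 = -1/5 = -0.2
  S[Y,Y] = ((-3)·(-3) + (1)·(1) + (0)·(0) + (1)·(1) + (0)·(0) + (1)·(1)) / 5 = 12/5 = 2.4
  S = [[1.7667, -0.2],
 [-0.2, 2.4]].

Step 3 — invert S. det(S) = 1.7667·2.4 - (-0.2)² = 4.2.
  S^{-1} = (1/det) · [[d, -b], [-b, a]] = [[0.5714, 0.0476],
 [0.0476, 0.4206]].

Step 4 — quadratic form (x̄ - mu_0)^T · S^{-1} · (x̄ - mu_0):
  S^{-1} · (x̄ - mu_0) = (0, -0.8333),
  (x̄ - mu_0)^T · [...] = (0.1667)·(0) + (-2)·(-0.8333) = 1.6667.

Step 5 — scale by n: T² = 6 · 1.6667 = 10.

T² ≈ 10


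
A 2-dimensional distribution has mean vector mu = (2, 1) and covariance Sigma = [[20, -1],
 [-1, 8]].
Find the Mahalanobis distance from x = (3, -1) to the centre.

Step 1 — centre the observation: (x - mu) = (1, -2).

Step 2 — invert Sigma. det(Sigma) = 20·8 - (-1)² = 159.
  Sigma^{-1} = (1/det) · [[d, -b], [-b, a]] = [[0.0503, 0.0063],
 [0.0063, 0.1258]].

Step 3 — form the quadratic (x - mu)^T · Sigma^{-1} · (x - mu):
  Sigma^{-1} · (x - mu) = (0.0377, -0.2453).
  (x - mu)^T · [Sigma^{-1} · (x - mu)] = (1)·(0.0377) + (-2)·(-0.2453) = 0.5283.

Step 4 — take square root: d = √(0.5283) ≈ 0.7268.

d(x, mu) = √(0.5283) ≈ 0.7268


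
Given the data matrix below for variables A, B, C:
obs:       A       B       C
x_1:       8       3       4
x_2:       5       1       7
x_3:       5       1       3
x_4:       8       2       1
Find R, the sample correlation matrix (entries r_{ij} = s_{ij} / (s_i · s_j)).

Step 1 — column means:
  mean(A) = (8 + 5 + 5 + 8) / 4 = 26/4 = 6.5
  mean(B) = (3 + 1 + 1 + 2) / 4 = 7/4 = 1.75
  mean(C) = (4 + 7 + 3 + 1) / 4 = 15/4 = 3.75

Step 2 — sample variances and covariances s[i,j] = (1/(n-1)) · Σ_k (x_{k,i} - mean_i) · (x_{k,j} - mean_j), with n-1 = 3:
  s[A,A] = ((1.5)·(1.5) + (-1.5)·(-1.5) + (-1.5)·(-1.5) + (1.5)·(1.5)) / 3 = 9/3 = 3
  s[A,B] = ((1.5)·(1.25) + (-1.5)·(-0.75) + (-1.5)·(-0.75) + (1.5)·(0.25)) / 3 = 4.5/3 = 1.5
  s[A,C] = ((1.5)·(0.25) + (-1.5)·(3.25) + (-1.5)·(-0.75) + (1.5)·(-2.75)) / 3 = -7.5/3 = -2.5
  s[B,B] = ((1.25)·(1.25) + (-0.75)·(-0.75) + (-0.75)·(-0.75) + (0.25)·(0.25)) / 3 = 2.75/3 = 0.9167
  s[B,C] = ((1.25)·(0.25) + (-0.75)·(3.25) + (-0.75)·(-0.75) + (0.25)·(-2.75)) / 3 = -2.25/3 = -0.75
  s[C,C] = ((0.25)·(0.25) + (3.25)·(3.25) + (-0.75)·(-0.75) + (-2.75)·(-2.75)) / 3 = 18.75/3 = 6.25
  Sample standard deviations s_i = √(s[i,i]):
  s(A) = √(3) = 1.7321
  s(B) = √(0.9167) = 0.9574
  s(C) = √(6.25) = 2.5

Step 3 — r_{ij} = s_{ij} / (s_i · s_j):
  r[A,A] = 1 (diagonal).
  r[A,B] = 1.5 / (1.7321 · 0.9574) = 1.5 / 1.6583 = 0.9045
  r[A,C] = -2.5 / (1.7321 · 2.5) = -2.5 / 4.3301 = -0.5774
  r[B,B] = 1 (diagonal).
  r[B,C] = -0.75 / (0.9574 · 2.5) = -0.75 / 2.3936 = -0.3133
  r[C,C] = 1 (diagonal).

R is symmetric with unit diagonal. Assembling:

R = [[1, 0.9045, -0.5774],
 [0.9045, 1, -0.3133],
 [-0.5774, -0.3133, 1]]


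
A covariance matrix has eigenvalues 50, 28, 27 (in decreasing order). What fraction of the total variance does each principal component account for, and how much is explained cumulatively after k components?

Step 1 — total variance = trace(Sigma) = Σ λ_i = 50 + 28 + 27 = 105.

Step 2 — fraction explained by component i = λ_i / Σ λ:
  PC1: 50/105 = 0.4762
  PC2: 28/105 = 0.2667
  PC3: 27/105 = 0.2571

Step 3 — cumulative fraction after k components = (λ_1 + ... + λ_k) / Σ λ:
  k = 1: 50/105 = 0.4762
  k = 2: (50 + 28)/105 = 78/105 = 0.7429
  k = 3: (50 + 28 + 27)/105 = 105/105 = 1

Summary (fraction, with percent):

explained: PC1 0.4762 (47.62%), PC2 0.2667 (26.67%), PC3 0.2571 (25.71%);  cumulative: 0.4762, 0.7429, 1


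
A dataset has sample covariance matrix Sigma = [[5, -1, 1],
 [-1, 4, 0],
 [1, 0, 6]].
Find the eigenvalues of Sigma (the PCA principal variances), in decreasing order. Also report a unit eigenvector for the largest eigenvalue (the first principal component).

Step 1 — characteristic polynomial p(λ) = det(λI - Sigma) = λ³ - tr·λ² + c_1·λ - det, where tr = trace, c_1 = sum of the principal 2×2 minors, det = det(Sigma):
  tr = 5 + 4 + 6 = 15,
  c_1 = (5·4 - (-1)²) + (5·6 - (1)²) + (4·6 - (0)²) = 19 + 29 + 24 = 72,
  det = 5·(4·6 - (0)²) - (-1)·((-1)·6 - (0)·(1)) + (1)·((-1)·(0) - 4·(1)) = 5·(24) - (-1)·(-6) + (1)·(-4) = 110.
  So p(λ) = λ³ - 15λ² + 72λ - 110.
Step 2 — look for an integer root (rational root theorem: any rational root is an integer divisor of 110). Testing λ = 5:
  p(5) = 125 - 375 + 360 - 110 = 0  ✓
  Dividing out (λ - 5): p(λ) = (λ - 5)(λ² - 10λ + 22).
Step 3 — remaining eigenvalues from the quadratic λ² - 10λ + 22 = 0:
  Δ = 10² - 4·22 = 100 - 88 = 12,  λ = (10 ± √12)/2 = (10 ± 3.4641)/2 ≈ 6.7321 or 3.2679.
  Sorted: λ_1 = 6.7321,  λ_2 = 5,  λ_3 = 3.2679  (check: sum = 15 = tr ✓).

Step 4 — unit eigenvector for λ_1 ≈ 6.7321: v spans the null space of (Sigma - λ_1 I), whose rows are
  r_1 = (-1.7321, -1, 1),  r_2 = (-1, -2.7321, 0),  r_3 = (1, 0, -0.7321).
  v is orthogonal to every row, so take v ∝ r_1 × r_2 = ((-1)·(0) - (1)·(-2.7321), (1)·(-1) - (-1.7321)·(0), (-1.7321)·(-2.7321) - (-1)·(-1)) ≈ (2.7321, -1, 3.7321).
  Let u = (2.7321, -1, 3.7321).
  ||u|| = √((2.7321)² + (-1)² + (3.7321)²) = √(22.3923) ≈ 4.7321,  v_1 = u/||u|| ≈ (0.5774, -0.2113, 0.7887) (||v_1|| = 1).

λ_1 = 6.7321,  λ_2 = 5,  λ_3 = 3.2679;  v_1 ≈ (0.5774, -0.2113, 0.7887)


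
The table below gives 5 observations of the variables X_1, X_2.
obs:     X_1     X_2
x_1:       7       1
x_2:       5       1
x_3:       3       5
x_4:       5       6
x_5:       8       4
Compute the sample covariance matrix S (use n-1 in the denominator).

Step 1 — column means:
  mean(X_1) = (7 + 5 + 3 + 5 + 8) / 5 = 28/5 = 5.6
  mean(X_2) = (1 + 1 + 5 + 6 + 4) / 5 = 17/5 = 3.4

Step 2 — sample covariance S[i,j] = (1/(n-1)) · Σ_k (x_{k,i} - mean_i) · (x_{k,j} - mean_j), with n-1 = 4.
  S[X_1,X_1] = ((1.4)·(1.4) + (-0.6)·(-0.6) + (-2.6)·(-2.6) + (-0.6)·(-0.6) + (2.4)·(2.4)) / 4 = 15.2/4 = 3.8
  S[X_1,X_2] = ((1.4)·(-2.4) + (-0.6)·(-2.4) + (-2.6)·(1.6) + (-0.6)·(2.6) + (2.4)·(0.6)) / 4 = -6.2/4 = -1.55
  S[X_2,X_2] = ((-2.4)·(-2.4) + (-2.4)·(-2.4) + (1.6)·(1.6) + (2.6)·(2.6) + (0.6)·(0.6)) / 4 = 21.2/4 = 5.3

S is symmetric (S[j,i] = S[i,j]). Assembling:

S = [[3.8, -1.55],
 [-1.55, 5.3]]


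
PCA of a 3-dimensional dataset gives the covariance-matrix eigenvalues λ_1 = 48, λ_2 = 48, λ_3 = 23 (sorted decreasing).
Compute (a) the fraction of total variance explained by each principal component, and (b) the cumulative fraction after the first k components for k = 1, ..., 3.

Step 1 — total variance = trace(Sigma) = Σ λ_i = 48 + 48 + 23 = 119.

Step 2 — fraction explained by component i = λ_i / Σ λ:
  PC1: 48/119 = 0.4034
  PC2: 48/119 = 0.4034
  PC3: 23/119 = 0.1933

Step 3 — cumulative fraction after k components = (λ_1 + ... + λ_k) / Σ λ:
  k = 1: 48/119 = 0.4034
  k = 2: (48 + 48)/119 = 96/119 = 0.8067
  k = 3: (48 + 48 + 23)/119 = 119/119 = 1

Summary (fraction, with percent):

explained: PC1 0.4034 (40.34%), PC2 0.4034 (40.34%), PC3 0.1933 (19.33%);  cumulative: 0.4034, 0.8067, 1


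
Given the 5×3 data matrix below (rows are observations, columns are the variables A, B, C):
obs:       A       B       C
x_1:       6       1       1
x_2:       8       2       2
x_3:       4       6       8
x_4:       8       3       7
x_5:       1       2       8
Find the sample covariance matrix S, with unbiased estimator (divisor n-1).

Step 1 — column means:
  mean(A) = (6 + 8 + 4 + 8 + 1) / 5 = 27/5 = 5.4
  mean(B) = (1 + 2 + 6 + 3 + 2) / 5 = 14/5 = 2.8
  mean(C) = (1 + 2 + 8 + 7 + 8) / 5 = 26/5 = 5.2

Step 2 — sample covariance S[i,j] = (1/(n-1)) · Σ_k (x_{k,i} - mean_i) · (x_{k,j} - mean_j), with n-1 = 4.
  S[A,A] = ((0.6)·(0.6) + (2.6)·(2.6) + (-1.4)·(-1.4) + (2.6)·(2.6) + (-4.4)·(-4.4)) / 4 = 35.2/4 = 8.8
  S[A,B] = ((0.6)·(-1.8) + (2.6)·(-0.8) + (-1.4)·(3.2) + (2.6)·(0.2) + (-4.4)·(-0.8)) / 4 = -3.6/4 = -0.9
  S[A,C] = ((0.6)·(-4.2) + (2.6)·(-3.2) + (-1.4)·(2.8) + (2.6)·(1.8) + (-4.4)·(2.8)) / 4 = -22.4/4 = -5.6
  S[B,B] = ((-1.8)·(-1.8) + (-0.8)·(-0.8) + (3.2)·(3.2) + (0.2)·(0.2) + (-0.8)·(-0.8)) / 4 = 14.8/4 = 3.7
  S[B,C] = ((-1.8)·(-4.2) + (-0.8)·(-3.2) + (3.2)·(2.8) + (0.2)·(1.8) + (-0.8)·(2.8)) / 4 = 17.2/4 = 4.3
  S[C,C] = ((-4.2)·(-4.2) + (-3.2)·(-3.2) + (2.8)·(2.8) + (1.8)·(1.8) + (2.8)·(2.8)) / 4 = 46.8/4 = 11.7

S is symmetric (S[j,i] = S[i,j]). Assembling:

S = [[8.8, -0.9, -5.6],
 [-0.9, 3.7, 4.3],
 [-5.6, 4.3, 11.7]]


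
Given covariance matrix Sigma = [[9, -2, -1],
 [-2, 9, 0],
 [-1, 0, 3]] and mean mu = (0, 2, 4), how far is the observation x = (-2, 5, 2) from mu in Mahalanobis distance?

Step 1 — centre the observation: (x - mu) = (-2, 3, -2).

Step 2 — invert Sigma (cofactor / det for 3×3, or solve directly):
  Sigma^{-1} = [[0.1216, 0.027, 0.0405],
 [0.027, 0.1171, 0.009],
 [0.0405, 0.009, 0.3468]].

Step 3 — form the quadratic (x - mu)^T · Sigma^{-1} · (x - mu):
  Sigma^{-1} · (x - mu) = (-0.2432, 0.2793, -0.7477).
  (x - mu)^T · [Sigma^{-1} · (x - mu)] = (-2)·(-0.2432) + (3)·(0.2793) + (-2)·(-0.7477) = 2.8198.

Step 4 — take square root: d = √(2.8198) ≈ 1.6792.

d(x, mu) = √(2.8198) ≈ 1.6792


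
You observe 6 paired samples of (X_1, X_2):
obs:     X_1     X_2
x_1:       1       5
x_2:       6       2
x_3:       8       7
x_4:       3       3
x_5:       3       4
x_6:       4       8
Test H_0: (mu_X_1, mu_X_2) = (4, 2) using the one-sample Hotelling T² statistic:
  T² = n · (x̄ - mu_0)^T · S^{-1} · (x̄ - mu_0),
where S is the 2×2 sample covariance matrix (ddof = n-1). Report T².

Step 1 — sample mean vector:
  mean(X_1) = (1 + 6 + 8 + 3 + 3 + 4) / 6 = 25/6 = 4.1667
  mean(X_2) = (5 + 2 + 7 + 3 + 4 + 8) / 6 = 29/6 = 4.8333
  x̄ = (4.1667, 4.8333),  deviation x̄ - mu_0 = (4.1667, 4.8333) - (4, 2) = (0.1667, 2.8333).

Step 2 — sample covariance matrix, S[i,j] = (1/(n-1)) · Σ_k (x_{k,i} - mean_i) · (x_{k,j} - mean_j), divisor n-1 = 5:
  S[X_1,X_1] = ((-3.1667)·(-3.1667) + (1.8333)·(1.8333) + (3.8333)·(3.8333) + (-1.1667)·(-1.1667) + (-1.1667)·(-1.1667) + (-0.1667)·(-0.1667)) / 5 = 30.8333/5 = 6.1667
  S[X_1,X_2] = ((-3.1667)·(0.1667) + (1.8333)·(-2.8333) + (3.8333)·(2.1667) + (-1.1667)·(-1.8333) + (-1.1667)·(-0.8333) + (-0.1667)·(3.1667)) / 5 = 5.1667/5 = 1.0333
  S[X_2,X_2] = ((0.1667)·(0.1667) + (-2.8333)·(-2.8333) + (2.1667)·(2.1667) + (-1.8333)·(-1.8333) + (-0.8333)·(-0.8333) + (3.1667)·(3.1667)) / 5 = 26.8333/5 = 5.3667
  S = [[6.1667, 1.0333],
 [1.0333, 5.3667]].

Step 3 — invert S. det(S) = 6.1667·5.3667 - (1.0333)² = 32.0267.
  S^{-1} = (1/det) · [[d, -b], [-b, a]] = [[0.1676, -0.0323],
 [-0.0323, 0.1925]].

Step 4 — quadratic form (x̄ - mu_0)^T · S^{-1} · (x̄ - mu_0):
  S^{-1} · (x̄ - mu_0) = (-0.0635, 0.5402),
  (x̄ - mu_0)^T · [...] = (0.1667)·(-0.0635) + (2.8333)·(0.5402) = 1.5199.

Step 5 — scale by n: T² = 6 · 1.5199 = 9.1195.

T² ≈ 9.1195


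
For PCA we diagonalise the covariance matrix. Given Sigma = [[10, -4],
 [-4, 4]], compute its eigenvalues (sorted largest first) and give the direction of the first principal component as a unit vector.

Step 1 — characteristic polynomial of 2×2 Sigma:
  det(Sigma - λI) = λ² - trace · λ + det = 0.
  trace = 10 + 4 = 14, det = 10·4 - (-4)² = 24.
Step 2 — discriminant:
  Δ = trace² - 4·det = 196 - 96 = 100.
Step 3 — eigenvalues:
  λ = (trace ± √Δ)/2 = (14 ± 10)/2,
  λ_1 = 12,  λ_2 = 2.

Step 4 — unit eigenvector for λ_1: solve (Sigma - λ_1 I)v = 0. First row:
  (10 - 12)·v_x + (-4)·v_y = 0, i.e. (-2)·v_x + (-4)·v_y = 0,
  so v ∝ (b, λ_1 - a) = (-4, 2); multiply by -1 so the first entry is positive: u = (4, -2).
  ||u|| = √((4)² + (-2)²) = √(20) ≈ 4.4721,
  v_1 = u/||u|| ≈ (0.8944, -0.4472) (||v_1|| = 1).

λ_1 = 12,  λ_2 = 2;  v_1 ≈ (0.8944, -0.4472)


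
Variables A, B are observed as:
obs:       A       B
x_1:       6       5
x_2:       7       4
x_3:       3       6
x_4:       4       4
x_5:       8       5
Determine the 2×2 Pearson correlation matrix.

Step 1 — column means:
  mean(A) = (6 + 7 + 3 + 4 + 8) / 5 = 28/5 = 5.6
  mean(B) = (5 + 4 + 6 + 4 + 5) / 5 = 24/5 = 4.8

Step 2 — sample variances and covariances s[i,j] = (1/(n-1)) · Σ_k (x_{k,i} - mean_i) · (x_{k,j} - mean_j), with n-1 = 4:
  s[A,A] = ((0.4)·(0.4) + (1.4)·(1.4) + (-2.6)·(-2.6) + (-1.6)·(-1.6) + (2.4)·(2.4)) / 4 = 17.2/4 = 4.3
  s[A,B] = ((0.4)·(0.2) + (1.4)·(-0.8) + (-2.6)·(1.2) + (-1.6)·(-0.8) + (2.4)·(0.2)) / 4 = -2.4/4 = -0.6
  s[B,B] = ((0.2)·(0.2) + (-0.8)·(-0.8) + (1.2)·(1.2) + (-0.8)·(-0.8) + (0.2)·(0.2)) / 4 = 2.8/4 = 0.7
  Sample standard deviations s_i = √(s[i,i]):
  s(A) = √(4.3) = 2.0736
  s(B) = √(0.7) = 0.8367

Step 3 — r_{ij} = s_{ij} / (s_i · s_j):
  r[A,A] = 1 (diagonal).
  r[A,B] = -0.6 / (2.0736 · 0.8367) = -0.6 / 1.7349 = -0.3458
  r[B,B] = 1 (diagonal).

R is symmetric with unit diagonal. Assembling:

R = [[1, -0.3458],
 [-0.3458, 1]]


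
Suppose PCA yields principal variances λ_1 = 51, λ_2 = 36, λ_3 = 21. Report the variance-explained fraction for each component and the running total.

Step 1 — total variance = trace(Sigma) = Σ λ_i = 51 + 36 + 21 = 108.

Step 2 — fraction explained by component i = λ_i / Σ λ:
  PC1: 51/108 = 0.4722
  PC2: 36/108 = 0.3333
  PC3: 21/108 = 0.1944

Step 3 — cumulative fraction after k components = (λ_1 + ... + λ_k) / Σ λ:
  k = 1: 51/108 = 0.4722
  k = 2: (51 + 36)/108 = 87/108 = 0.8056
  k = 3: (51 + 36 + 21)/108 = 108/108 = 1

Summary (fraction, with percent):

explained: PC1 0.4722 (47.22%), PC2 0.3333 (33.33%), PC3 0.1944 (19.44%);  cumulative: 0.4722, 0.8056, 1


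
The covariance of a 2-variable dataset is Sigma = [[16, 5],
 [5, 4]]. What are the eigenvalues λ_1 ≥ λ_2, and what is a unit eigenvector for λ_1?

Step 1 — characteristic polynomial of 2×2 Sigma:
  det(Sigma - λI) = λ² - trace · λ + det = 0.
  trace = 16 + 4 = 20, det = 16·4 - (5)² = 39.
Step 2 — discriminant:
  Δ = trace² - 4·det = 400 - 156 = 244.
Step 3 — eigenvalues:
  λ = (trace ± √Δ)/2 = (20 ± 15.6205)/2,
  λ_1 = 17.8102,  λ_2 = 2.1898.

Step 4 — unit eigenvector for λ_1: solve (Sigma - λ_1 I)v = 0. First row:
  (16 - 17.8102)·v_x + (5)·v_y = 0, i.e. (-1.8102)·v_x + (5)·v_y = 0,
  so v ∝ (b, λ_1 - a) = (5, 1.8102) = u.
  ||u|| = √((5)² + (1.8102)²) = √(28.277) ≈ 5.3176,
  v_1 = u/||u|| ≈ (0.9403, 0.3404) (||v_1|| = 1).

λ_1 = 17.8102,  λ_2 = 2.1898;  v_1 ≈ (0.9403, 0.3404)


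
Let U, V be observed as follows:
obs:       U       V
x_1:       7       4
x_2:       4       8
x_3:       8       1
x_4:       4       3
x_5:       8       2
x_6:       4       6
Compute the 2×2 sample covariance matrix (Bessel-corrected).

Step 1 — column means:
  mean(U) = (7 + 4 + 8 + 4 + 8 + 4) / 6 = 35/6 = 5.8333
  mean(V) = (4 + 8 + 1 + 3 + 2 + 6) / 6 = 24/6 = 4

Step 2 — sample covariance S[i,j] = (1/(n-1)) · Σ_k (x_{k,i} - mean_i) · (x_{k,j} - mean_j), with n-1 = 5.
  S[U,U] = ((1.1667)·(1.1667) + (-1.8333)·(-1.8333) + (2.1667)·(2.1667) + (-1.8333)·(-1.8333) + (2.1667)·(2.1667) + (-1.8333)·(-1.8333)) / 5 = 20.8333/5 = 4.1667
  S[U,V] = ((1.1667)·(0) + (-1.8333)·(4) + (2.1667)·(-3) + (-1.8333)·(-1) + (2.1667)·(-2) + (-1.8333)·(2)) / 5 = -20/5 = -4
  S[V,V] = ((0)·(0) + (4)·(4) + (-3)·(-3) + (-1)·(-1) + (-2)·(-2) + (2)·(2)) / 5 = 34/5 = 6.8

S is symmetric (S[j,i] = S[i,j]). Assembling:

S = [[4.1667, -4],
 [-4, 6.8]]


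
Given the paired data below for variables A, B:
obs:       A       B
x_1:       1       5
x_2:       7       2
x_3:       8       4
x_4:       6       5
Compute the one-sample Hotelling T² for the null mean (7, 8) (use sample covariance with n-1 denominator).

Step 1 — sample mean vector:
  mean(A) = (1 + 7 + 8 + 6) / 4 = 22/4 = 5.5
  mean(B) = (5 + 2 + 4 + 5) / 4 = 16/4 = 4
  x̄ = (5.5, 4),  deviation x̄ - mu_0 = (5.5, 4) - (7, 8) = (-1.5, -4).

Step 2 — sample covariance matrix, S[i,j] = (1/(n-1)) · Σ_k (x_{k,i} - mean_i) · (x_{k,j} - mean_j), divisor n-1 = 3:
  S[A,A] = ((-4.5)·(-4.5) + (1.5)·(1.5) + (2.5)·(2.5) + (0.5)·(0.5)) / 3 = 29/3 = 9.6667
  S[A,B] = ((-4.5)·(1) + (1.5)·(-2) + (2.5)·(0) + (0.5)·(1)) / 3 = -7/3 = -2.3333
  S[B,B] = ((1)·(1) + (-2)·(-2) + (0)·(0) + (1)·(1)) / 3 = 6/3 = 2
  S = [[9.6667, -2.3333],
 [-2.3333, 2]].

Step 3 — invert S. det(S) = 9.6667·2 - (-2.3333)² = 13.8889.
  S^{-1} = (1/det) · [[d, -b], [-b, a]] = [[0.144, 0.168],
 [0.168, 0.696]].

Step 4 — quadratic form (x̄ - mu_0)^T · S^{-1} · (x̄ - mu_0):
  S^{-1} · (x̄ - mu_0) = (-0.888, -3.036),
  (x̄ - mu_0)^T · [...] = (-1.5)·(-0.888) + (-4)·(-3.036) = 13.476.

Step 5 — scale by n: T² = 4 · 13.476 = 53.904.

T² ≈ 53.904


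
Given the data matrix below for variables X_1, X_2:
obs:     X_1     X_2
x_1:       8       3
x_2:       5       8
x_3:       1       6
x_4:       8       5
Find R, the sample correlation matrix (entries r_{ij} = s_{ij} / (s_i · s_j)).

Step 1 — column means:
  mean(X_1) = (8 + 5 + 1 + 8) / 4 = 22/4 = 5.5
  mean(X_2) = (3 + 8 + 6 + 5) / 4 = 22/4 = 5.5

Step 2 — sample variances and covariances s[i,j] = (1/(n-1)) · Σ_k (x_{k,i} - mean_i) · (x_{k,j} - mean_j), with n-1 = 3:
  s[X_1,X_1] = ((2.5)·(2.5) + (-0.5)·(-0.5) + (-4.5)·(-4.5) + (2.5)·(2.5)) / 3 = 33/3 = 11
  s[X_1,X_2] = ((2.5)·(-2.5) + (-0.5)·(2.5) + (-4.5)·(0.5) + (2.5)·(-0.5)) / 3 = -11/3 = -3.6667
  s[X_2,X_2] = ((-2.5)·(-2.5) + (2.5)·(2.5) + (0.5)·(0.5) + (-0.5)·(-0.5)) / 3 = 13/3 = 4.3333
  Sample standard deviations s_i = √(s[i,i]):
  s(X_1) = √(11) = 3.3166
  s(X_2) = √(4.3333) = 2.0817

Step 3 — r_{ij} = s_{ij} / (s_i · s_j):
  r[X_1,X_1] = 1 (diagonal).
  r[X_1,X_2] = -3.6667 / (3.3166 · 2.0817) = -3.6667 / 6.9041 = -0.5311
  r[X_2,X_2] = 1 (diagonal).

R is symmetric with unit diagonal. Assembling:

R = [[1, -0.5311],
 [-0.5311, 1]]


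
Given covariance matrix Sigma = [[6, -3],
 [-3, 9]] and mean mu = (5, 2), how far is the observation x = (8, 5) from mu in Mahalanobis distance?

Step 1 — centre the observation: (x - mu) = (3, 3).

Step 2 — invert Sigma. det(Sigma) = 6·9 - (-3)² = 45.
  Sigma^{-1} = (1/det) · [[d, -b], [-b, a]] = [[0.2, 0.0667],
 [0.0667, 0.1333]].

Step 3 — form the quadratic (x - mu)^T · Sigma^{-1} · (x - mu):
  Sigma^{-1} · (x - mu) = (0.8, 0.6).
  (x - mu)^T · [Sigma^{-1} · (x - mu)] = (3)·(0.8) + (3)·(0.6) = 4.2.

Step 4 — take square root: d = √(4.2) ≈ 2.0494.

d(x, mu) = √(4.2) ≈ 2.0494


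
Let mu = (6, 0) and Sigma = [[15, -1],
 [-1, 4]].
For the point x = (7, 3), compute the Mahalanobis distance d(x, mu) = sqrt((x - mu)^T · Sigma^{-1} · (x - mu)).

Step 1 — centre the observation: (x - mu) = (1, 3).

Step 2 — invert Sigma. det(Sigma) = 15·4 - (-1)² = 59.
  Sigma^{-1} = (1/det) · [[d, -b], [-b, a]] = [[0.0678, 0.0169],
 [0.0169, 0.2542]].

Step 3 — form the quadratic (x - mu)^T · Sigma^{-1} · (x - mu):
  Sigma^{-1} · (x - mu) = (0.1186, 0.7797).
  (x - mu)^T · [Sigma^{-1} · (x - mu)] = (1)·(0.1186) + (3)·(0.7797) = 2.4576.

Step 4 — take square root: d = √(2.4576) ≈ 1.5677.

d(x, mu) = √(2.4576) ≈ 1.5677


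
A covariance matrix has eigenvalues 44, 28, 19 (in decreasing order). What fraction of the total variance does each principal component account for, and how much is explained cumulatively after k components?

Step 1 — total variance = trace(Sigma) = Σ λ_i = 44 + 28 + 19 = 91.

Step 2 — fraction explained by component i = λ_i / Σ λ:
  PC1: 44/91 = 0.4835
  PC2: 28/91 = 0.3077
  PC3: 19/91 = 0.2088

Step 3 — cumulative fraction after k components = (λ_1 + ... + λ_k) / Σ λ:
  k = 1: 44/91 = 0.4835
  k = 2: (44 + 28)/91 = 72/91 = 0.7912
  k = 3: (44 + 28 + 19)/91 = 91/91 = 1

Summary (fraction, with percent):

explained: PC1 0.4835 (48.35%), PC2 0.3077 (30.77%), PC3 0.2088 (20.88%);  cumulative: 0.4835, 0.7912, 1


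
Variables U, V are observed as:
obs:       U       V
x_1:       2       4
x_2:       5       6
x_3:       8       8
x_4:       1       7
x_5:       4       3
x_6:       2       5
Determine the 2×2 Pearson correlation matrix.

Step 1 — column means:
  mean(U) = (2 + 5 + 8 + 1 + 4 + 2) / 6 = 22/6 = 3.6667
  mean(V) = (4 + 6 + 8 + 7 + 3 + 5) / 6 = 33/6 = 5.5

Step 2 — sample variances and covariances s[i,j] = (1/(n-1)) · Σ_k (x_{k,i} - mean_i) · (x_{k,j} - mean_j), with n-1 = 5:
  s[U,U] = ((-1.6667)·(-1.6667) + (1.3333)·(1.3333) + (4.3333)·(4.3333) + (-2.6667)·(-2.6667) + (0.3333)·(0.3333) + (-1.6667)·(-1.6667)) / 5 = 33.3333/5 = 6.6667
  s[U,V] = ((-1.6667)·(-1.5) + (1.3333)·(0.5) + (4.3333)·(2.5) + (-2.6667)·(1.5) + (0.3333)·(-2.5) + (-1.6667)·(-0.5)) / 5 = 10/5 = 2
  s[V,V] = ((-1.5)·(-1.5) + (0.5)·(0.5) + (2.5)·(2.5) + (1.5)·(1.5) + (-2.5)·(-2.5) + (-0.5)·(-0.5)) / 5 = 17.5/5 = 3.5
  Sample standard deviations s_i = √(s[i,i]):
  s(U) = √(6.6667) = 2.582
  s(V) = √(3.5) = 1.8708

Step 3 — r_{ij} = s_{ij} / (s_i · s_j):
  r[U,U] = 1 (diagonal).
  r[U,V] = 2 / (2.582 · 1.8708) = 2 / 4.8305 = 0.414
  r[V,V] = 1 (diagonal).

R is symmetric with unit diagonal. Assembling:

R = [[1, 0.414],
 [0.414, 1]]


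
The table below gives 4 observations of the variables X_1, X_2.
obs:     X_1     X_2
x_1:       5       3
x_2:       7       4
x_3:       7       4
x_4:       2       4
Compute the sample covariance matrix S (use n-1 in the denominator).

Step 1 — column means:
  mean(X_1) = (5 + 7 + 7 + 2) / 4 = 21/4 = 5.25
  mean(X_2) = (3 + 4 + 4 + 4) / 4 = 15/4 = 3.75

Step 2 — sample covariance S[i,j] = (1/(n-1)) · Σ_k (x_{k,i} - mean_i) · (x_{k,j} - mean_j), with n-1 = 3.
  S[X_1,X_1] = ((-0.25)·(-0.25) + (1.75)·(1.75) + (1.75)·(1.75) + (-3.25)·(-3.25)) / 3 = 16.75/3 = 5.5833
  S[X_1,X_2] = ((-0.25)·(-0.75) + (1.75)·(0.25) + (1.75)·(0.25) + (-3.25)·(0.25)) / 3 = 0.25/3 = 0.0833
  S[X_2,X_2] = ((-0.75)·(-0.75) + (0.25)·(0.25) + (0.25)·(0.25) + (0.25)·(0.25)) / 3 = 0.75/3 = 0.25

S is symmetric (S[j,i] = S[i,j]). Assembling:

S = [[5.5833, 0.0833],
 [0.0833, 0.25]]


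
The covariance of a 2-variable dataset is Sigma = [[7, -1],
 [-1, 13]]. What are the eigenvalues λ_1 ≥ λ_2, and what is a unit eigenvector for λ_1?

Step 1 — characteristic polynomial of 2×2 Sigma:
  det(Sigma - λI) = λ² - trace · λ + det = 0.
  trace = 7 + 13 = 20, det = 7·13 - (-1)² = 90.
Step 2 — discriminant:
  Δ = trace² - 4·det = 400 - 360 = 40.
Step 3 — eigenvalues:
  λ = (trace ± √Δ)/2 = (20 ± 6.3246)/2,
  λ_1 = 13.1623,  λ_2 = 6.8377.

Step 4 — unit eigenvector for λ_1: solve (Sigma - λ_1 I)v = 0. First row:
  (7 - 13.1623)·v_x + (-1)·v_y = 0, i.e. (-6.1623)·v_x + (-1)·v_y = 0,
  so v ∝ (b, λ_1 - a) = (-1, 6.1623); multiply by -1 so the first entry is positive: u = (1, -6.1623).
  ||u|| = √((1)² + (-6.1623)²) = √(38.9737) ≈ 6.2429,
  v_1 = u/||u|| ≈ (0.1602, -0.9871) (||v_1|| = 1).

λ_1 = 13.1623,  λ_2 = 6.8377;  v_1 ≈ (0.1602, -0.9871)
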